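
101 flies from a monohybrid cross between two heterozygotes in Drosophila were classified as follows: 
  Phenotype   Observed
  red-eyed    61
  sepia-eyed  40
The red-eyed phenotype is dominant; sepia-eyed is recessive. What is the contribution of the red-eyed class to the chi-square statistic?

For a monohybrid cross between heterozygotes with complete dominance, the expected phenotypic ratio is 3:1.
Total ratio parts = 4. Expected numbers out of 101:
  red-eyed: 101 × 3/4 = 75.75
  sepia-eyed: 101 × 1/4 = 25.25
Contribution of red-eyed: (61 − 75.75)² / 75.75 = 2.8721

2.872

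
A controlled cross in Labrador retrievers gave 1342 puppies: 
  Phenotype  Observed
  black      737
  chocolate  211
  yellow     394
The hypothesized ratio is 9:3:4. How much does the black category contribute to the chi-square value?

0.423

Total ratio parts = 16. Expected numbers out of 1342:
  black: 1342 × 9/16 = 754.875
  chocolate: 1342 × 3/16 = 251.625
  yellow: 1342 × 4/16 = 335.5
Contribution of black: (737 − 754.875)² / 754.875 = 0.4233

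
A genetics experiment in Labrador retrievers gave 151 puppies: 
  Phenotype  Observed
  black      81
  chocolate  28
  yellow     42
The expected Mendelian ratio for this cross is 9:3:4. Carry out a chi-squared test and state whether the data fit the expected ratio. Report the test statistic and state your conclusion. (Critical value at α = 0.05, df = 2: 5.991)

The 9:3:4 ratio has 16 parts, so with N = 151 the expected counts are:
  black: 151 × 9/16 = 84.9375
  chocolate: 151 × 3/16 = 28.3125
  yellow: 151 × 4/16 = 37.75
χ² = Σ (O − E)² / E
  black: (81 − 84.9375)² / 84.9375 = 0.1825
  chocolate: (28 − 28.3125)² / 28.3125 = 0.0034
  yellow: (42 − 37.75)² / 37.75 = 0.4785
χ² = 0.1825 + 0.0034 + 0.4785 = 0.6644 ≈ 0.664
Degrees of freedom = 3 − 1 = 2; critical value at α = 0.05 is 5.991.
Since 0.664 < 5.991, we fail to reject the null hypothesis — the data are consistent with the 9:3:4 ratio.

0.664; consistent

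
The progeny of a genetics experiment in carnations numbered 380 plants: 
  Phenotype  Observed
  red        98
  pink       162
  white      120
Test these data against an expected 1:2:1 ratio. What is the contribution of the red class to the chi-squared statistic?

The 1:2:1 ratio has 4 parts, so with N = 380 the expected counts are:
  red: 380 × 1/4 = 95
  pink: 380 × 2/4 = 190
  white: 380 × 1/4 = 95
Contribution of red: (98 − 95)² / 95 = 0.0947

0.095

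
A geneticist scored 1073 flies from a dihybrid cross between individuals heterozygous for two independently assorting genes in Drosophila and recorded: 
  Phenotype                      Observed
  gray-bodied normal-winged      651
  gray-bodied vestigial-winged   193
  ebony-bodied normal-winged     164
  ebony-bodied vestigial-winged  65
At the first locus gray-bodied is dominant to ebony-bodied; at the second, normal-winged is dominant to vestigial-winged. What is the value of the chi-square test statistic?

10.999

A dihybrid F₂ with independent assortment and complete dominance at both loci gives a 9:3:3:1 phenotypic ratio.
Total ratio parts = 16. Expected numbers out of 1073:
  gray-bodied normal-winged: 1073 × 9/16 = 603.5625
  gray-bodied vestigial-winged: 1073 × 3/16 = 201.1875
  ebony-bodied normal-winged: 1073 × 3/16 = 201.1875
  ebony-bodied vestigial-winged: 1073 × 1/16 = 67.0625
χ² = Σ (O − E)² / E
  gray-bodied normal-winged: (651 − 603.5625)² / 603.5625 = 3.7284
  gray-bodied vestigial-winged: (193 − 201.1875)² / 201.1875 = 0.3332
  ebony-bodied normal-winged: (164 − 201.1875)² / 201.1875 = 6.8737
  ebony-bodied vestigial-winged: (65 − 67.0625)² / 67.0625 = 0.0634
χ² = 3.7284 + 0.3332 + 6.8737 + 0.0634 = 10.9987 ≈ 10.999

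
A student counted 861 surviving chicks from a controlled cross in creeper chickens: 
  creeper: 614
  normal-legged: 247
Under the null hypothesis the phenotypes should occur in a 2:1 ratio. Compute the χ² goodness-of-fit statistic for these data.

Total ratio parts = 3. Expected numbers out of 861:
  creeper: 861 × 2/3 = 574
  normal-legged: 861 × 1/3 = 287
χ² = Σ (O − E)² / E
  creeper: (614 − 574)² / 574 = 2.7875
  normal-legged: (247 − 287)² / 287 = 5.5749
χ² = 2.7875 + 5.5749 = 8.3624 ≈ 8.362

8.362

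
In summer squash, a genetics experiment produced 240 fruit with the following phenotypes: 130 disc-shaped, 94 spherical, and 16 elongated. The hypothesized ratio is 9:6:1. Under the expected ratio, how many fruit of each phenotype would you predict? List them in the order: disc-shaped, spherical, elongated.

The 9:6:1 ratio has 16 parts, so with N = 240 the expected counts are:
  disc-shaped: 240 × 9/16 = 135
  spherical: 240 × 6/16 = 90
  elongated: 240 × 1/16 = 15

135, 90, 15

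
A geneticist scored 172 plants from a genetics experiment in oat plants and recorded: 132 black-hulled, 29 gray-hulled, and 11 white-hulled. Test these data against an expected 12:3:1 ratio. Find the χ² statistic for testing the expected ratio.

Total ratio parts = 16. Expected numbers out of 172:
  black-hulled: 172 × 12/16 = 129
  gray-hulled: 172 × 3/16 = 32.25
  white-hulled: 172 × 1/16 = 10.75
χ² = Σ (O − E)² / E
  black-hulled: (132 − 129)² / 129 = 0.0698
  gray-hulled: (29 − 32.25)² / 32.25 = 0.3275
  white-hulled: (11 − 10.75)² / 10.75 = 0.0058
χ² = 0.0698 + 0.3275 + 0.0058 = 0.4031 ≈ 0.403

0.403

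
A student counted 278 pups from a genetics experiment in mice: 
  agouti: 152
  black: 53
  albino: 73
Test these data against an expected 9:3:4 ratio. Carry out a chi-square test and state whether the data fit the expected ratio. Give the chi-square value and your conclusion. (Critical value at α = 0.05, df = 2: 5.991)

0.313; consistent

Total ratio parts = 16. Expected numbers out of 278:
  agouti: 278 × 9/16 = 156.375
  black: 278 × 3/16 = 52.125
  albino: 278 × 4/16 = 69.5
χ² = Σ (O − E)² / E
  agouti: (152 − 156.375)² / 156.375 = 0.1224
  black: (53 − 52.125)² / 52.125 = 0.0147
  albino: (73 − 69.5)² / 69.5 = 0.1763
χ² = 0.1224 + 0.0147 + 0.1763 = 0.3134 ≈ 0.313
Degrees of freedom = 3 − 1 = 2; critical value at α = 0.05 is 5.991.
Since 0.313 < 5.991, we fail to reject the null hypothesis — the data are consistent with the 9:3:4 ratio.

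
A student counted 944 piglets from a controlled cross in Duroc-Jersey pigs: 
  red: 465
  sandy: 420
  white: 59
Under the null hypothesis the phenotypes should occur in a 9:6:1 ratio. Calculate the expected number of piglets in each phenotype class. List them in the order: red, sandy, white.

531, 354, 59

The 9:6:1 ratio has 16 parts, so with N = 944 the expected counts are:
  red: 944 × 9/16 = 531
  sandy: 944 × 6/16 = 354
  white: 944 × 1/16 = 59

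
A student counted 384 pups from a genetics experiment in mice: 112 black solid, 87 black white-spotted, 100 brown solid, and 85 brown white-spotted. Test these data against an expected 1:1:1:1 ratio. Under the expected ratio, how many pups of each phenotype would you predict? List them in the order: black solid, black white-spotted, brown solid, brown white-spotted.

96, 96, 96, 96

Under the 1:1:1:1 hypothesis (Σ ratio = 4, N = 384):
  black solid: 384 × 1/4 = 96
  black white-spotted: 384 × 1/4 = 96
  brown solid: 384 × 1/4 = 96
  brown white-spotted: 384 × 1/4 = 96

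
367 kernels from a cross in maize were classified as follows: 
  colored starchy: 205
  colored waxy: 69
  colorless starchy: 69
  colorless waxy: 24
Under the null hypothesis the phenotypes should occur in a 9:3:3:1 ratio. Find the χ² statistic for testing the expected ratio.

Total ratio parts = 16. Expected numbers out of 367:
  colored starchy: 367 × 9/16 = 206.4375
  colored waxy: 367 × 3/16 = 68.8125
  colorless starchy: 367 × 3/16 = 68.8125
  colorless waxy: 367 × 1/16 = 22.9375
χ² = Σ (O − E)² / E
  colored starchy: (205 − 206.4375)² / 206.4375 = 0.0100
  colored waxy: (69 − 68.8125)² / 68.8125 = 0.0005
  colorless starchy: (69 − 68.8125)² / 68.8125 = 0.0005
  colorless waxy: (24 − 22.9375)² / 22.9375 = 0.0492
χ² = 0.0100 + 0.0005 + 0.0005 + 0.0492 = 0.0602 ≈ 0.060

0.060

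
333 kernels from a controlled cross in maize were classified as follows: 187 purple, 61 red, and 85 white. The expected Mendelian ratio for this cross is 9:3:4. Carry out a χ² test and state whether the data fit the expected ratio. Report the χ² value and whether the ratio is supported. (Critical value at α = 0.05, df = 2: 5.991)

0.070; consistent

Under the 9:3:4 hypothesis (Σ ratio = 16, N = 333):
  purple: 333 × 9/16 = 187.3125
  red: 333 × 3/16 = 62.4375
  white: 333 × 4/16 = 83.25
χ² = Σ (O − E)² / E
  purple: (187 − 187.3125)² / 187.3125 = 0.0005
  red: (61 − 62.4375)² / 62.4375 = 0.0331
  white: (85 − 83.25)² / 83.25 = 0.0368
χ² = 0.0005 + 0.0331 + 0.0368 = 0.0704 ≈ 0.070
Degrees of freedom = 3 − 1 = 2; critical value at α = 0.05 is 5.991.
Since 0.070 < 5.991, we fail to reject the null hypothesis — the data are consistent with the 9:3:4 ratio.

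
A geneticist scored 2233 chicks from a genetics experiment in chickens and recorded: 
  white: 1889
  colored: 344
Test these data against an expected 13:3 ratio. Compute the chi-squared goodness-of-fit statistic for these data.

16.398

Total ratio parts = 16. Expected numbers out of 2233:
  white: 2233 × 13/16 = 1814.3125
  colored: 2233 × 3/16 = 418.6875
χ² = Σ (O − E)² / E
  white: (1889 − 1814.3125)² / 1814.3125 = 3.0746
  colored: (344 − 418.6875)² / 418.6875 = 13.3231
χ² = 3.0746 + 13.3231 = 16.3977 ≈ 16.398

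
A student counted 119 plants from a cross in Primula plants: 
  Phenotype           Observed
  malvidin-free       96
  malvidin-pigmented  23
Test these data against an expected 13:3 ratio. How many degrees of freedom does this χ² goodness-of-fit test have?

1

A goodness-of-fit test with 2 phenotype classes has df = 2 − 1 = 1.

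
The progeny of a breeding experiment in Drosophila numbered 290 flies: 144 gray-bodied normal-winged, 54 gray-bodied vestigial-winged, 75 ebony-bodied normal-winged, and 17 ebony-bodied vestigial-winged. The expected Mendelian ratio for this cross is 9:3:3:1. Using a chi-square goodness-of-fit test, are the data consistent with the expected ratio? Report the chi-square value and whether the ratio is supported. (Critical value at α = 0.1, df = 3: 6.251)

10.138; not consistent

Under the 9:3:3:1 hypothesis (Σ ratio = 16, N = 290):
  gray-bodied normal-winged: 290 × 9/16 = 163.125
  gray-bodied vestigial-winged: 290 × 3/16 = 54.375
  ebony-bodied normal-winged: 290 × 3/16 = 54.375
  ebony-bodied vestigial-winged: 290 × 1/16 = 18.125
χ² = Σ (O − E)² / E
  gray-bodied normal-winged: (144 − 163.125)² / 163.125 = 2.2422
  gray-bodied vestigial-winged: (54 − 54.375)² / 54.375 = 0.0026
  ebony-bodied normal-winged: (75 − 54.375)² / 54.375 = 7.8233
  ebony-bodied vestigial-winged: (17 − 18.125)² / 18.125 = 0.0698
χ² = 2.2422 + 0.0026 + 7.8233 + 0.0698 = 10.1379 ≈ 10.138
Degrees of freedom = 4 − 1 = 3; critical value at α = 0.1 is 6.251.
Since 10.138 > 6.251, we reject the null hypothesis — the data do not fit the 9:3:3:1 ratio.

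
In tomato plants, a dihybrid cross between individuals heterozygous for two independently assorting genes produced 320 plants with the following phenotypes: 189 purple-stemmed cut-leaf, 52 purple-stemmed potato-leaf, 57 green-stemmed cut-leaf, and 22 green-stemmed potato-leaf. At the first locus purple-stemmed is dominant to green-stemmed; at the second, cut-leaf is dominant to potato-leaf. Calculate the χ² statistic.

A dihybrid F₂ with independent assortment and complete dominance at both loci gives a 9:3:3:1 phenotypic ratio.
Total ratio parts = 16. Expected numbers out of 320:
  purple-stemmed cut-leaf: 320 × 9/16 = 180
  purple-stemmed potato-leaf: 320 × 3/16 = 60
  green-stemmed cut-leaf: 320 × 3/16 = 60
  green-stemmed potato-leaf: 320 × 1/16 = 20
χ² = Σ (O − E)² / E
  purple-stemmed cut-leaf: (189 − 180)² / 180 = 0.4500
  purple-stemmed potato-leaf: (52 − 60)² / 60 = 1.0667
  green-stemmed cut-leaf: (57 − 60)² / 60 = 0.1500
  green-stemmed potato-leaf: (22 − 20)² / 20 = 0.2000
χ² = 0.4500 + 1.0667 + 0.1500 + 0.2000 = 1.8667 ≈ 1.867

1.867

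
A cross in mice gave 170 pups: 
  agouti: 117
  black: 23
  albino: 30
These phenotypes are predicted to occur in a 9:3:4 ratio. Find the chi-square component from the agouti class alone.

4.778

Expected counts for N = 170 under a 9:3:4 ratio (total parts = 16):
  agouti: 170 × 9/16 = 95.625
  black: 170 × 3/16 = 31.875
  albino: 170 × 4/16 = 42.5
Contribution of agouti: (117 − 95.625)² / 95.625 = 4.7779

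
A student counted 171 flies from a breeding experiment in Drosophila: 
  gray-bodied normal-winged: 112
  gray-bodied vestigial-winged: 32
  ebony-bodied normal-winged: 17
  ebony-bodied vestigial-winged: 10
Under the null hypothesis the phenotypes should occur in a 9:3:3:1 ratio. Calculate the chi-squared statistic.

Total ratio parts = 16. Expected numbers out of 171:
  gray-bodied normal-winged: 171 × 9/16 = 96.1875
  gray-bodied vestigial-winged: 171 × 3/16 = 32.0625
  ebony-bodied normal-winged: 171 × 3/16 = 32.0625
  ebony-bodied vestigial-winged: 171 × 1/16 = 10.6875
χ² = Σ (O − E)² / E
  gray-bodied normal-winged: (112 − 96.1875)² / 96.1875 = 2.5995
  gray-bodied vestigial-winged: (32 − 32.0625)² / 32.0625 = 0.0001
  ebony-bodied normal-winged: (17 − 32.0625)² / 32.0625 = 7.0761
  ebony-bodied vestigial-winged: (10 − 10.6875)² / 10.6875 = 0.0442
χ² = 2.5995 + 0.0001 + 7.0761 + 0.0442 = 9.7199 ≈ 9.720

9.720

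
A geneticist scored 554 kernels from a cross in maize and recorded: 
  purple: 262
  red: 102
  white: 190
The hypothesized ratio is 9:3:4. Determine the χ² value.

27.086

Under the 9:3:4 hypothesis (Σ ratio = 16, N = 554):
  purple: 554 × 9/16 = 311.625
  red: 554 × 3/16 = 103.875
  white: 554 × 4/16 = 138.5
χ² = Σ (O − E)² / E
  purple: (262 − 311.625)² / 311.625 = 7.9026
  red: (102 − 103.875)² / 103.875 = 0.0338
  white: (190 − 138.5)² / 138.5 = 19.1498
χ² = 7.9026 + 0.0338 + 19.1498 = 27.0862 ≈ 27.086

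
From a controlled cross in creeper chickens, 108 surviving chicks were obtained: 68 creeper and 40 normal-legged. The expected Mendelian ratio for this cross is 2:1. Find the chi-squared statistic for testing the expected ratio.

0.667

Total ratio parts = 3. Expected numbers out of 108:
  creeper: 108 × 2/3 = 72
  normal-legged: 108 × 1/3 = 36
χ² = Σ (O − E)² / E
  creeper: (68 − 72)² / 72 = 0.2222
  normal-legged: (40 − 36)² / 36 = 0.4444
χ² = 0.2222 + 0.4444 = 0.6666 ≈ 0.667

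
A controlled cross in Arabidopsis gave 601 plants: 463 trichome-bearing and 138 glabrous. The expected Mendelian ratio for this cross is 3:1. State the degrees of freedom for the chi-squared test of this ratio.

1

A goodness-of-fit test with 2 phenotype classes has df = 2 − 1 = 1.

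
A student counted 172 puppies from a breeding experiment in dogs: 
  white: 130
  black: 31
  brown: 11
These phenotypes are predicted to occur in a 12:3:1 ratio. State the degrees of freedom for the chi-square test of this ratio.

2

A goodness-of-fit test with 3 phenotype classes has df = 3 − 1 = 2.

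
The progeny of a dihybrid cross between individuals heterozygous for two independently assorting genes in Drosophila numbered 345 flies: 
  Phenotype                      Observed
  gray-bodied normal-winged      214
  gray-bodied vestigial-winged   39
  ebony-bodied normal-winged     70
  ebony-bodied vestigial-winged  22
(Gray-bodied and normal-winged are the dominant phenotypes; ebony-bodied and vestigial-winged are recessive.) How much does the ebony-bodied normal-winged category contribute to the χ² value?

A dihybrid F₂ with independent assortment and complete dominance at both loci gives a 9:3:3:1 phenotypic ratio.
Under the 9:3:3:1 hypothesis (Σ ratio = 16, N = 345):
  gray-bodied normal-winged: 345 × 9/16 = 194.0625
  gray-bodied vestigial-winged: 345 × 3/16 = 64.6875
  ebony-bodied normal-winged: 345 × 3/16 = 64.6875
  ebony-bodied vestigial-winged: 345 × 1/16 = 21.5625
Contribution of ebony-bodied normal-winged: (70 − 64.6875)² / 64.6875 = 0.4363

0.436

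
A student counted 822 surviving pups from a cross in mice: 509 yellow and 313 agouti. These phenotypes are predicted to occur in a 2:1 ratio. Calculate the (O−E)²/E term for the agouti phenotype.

5.551

Under the 2:1 hypothesis (Σ ratio = 3, N = 822):
  yellow: 822 × 2/3 = 548
  agouti: 822 × 1/3 = 274
Contribution of agouti: (313 − 274)² / 274 = 5.5511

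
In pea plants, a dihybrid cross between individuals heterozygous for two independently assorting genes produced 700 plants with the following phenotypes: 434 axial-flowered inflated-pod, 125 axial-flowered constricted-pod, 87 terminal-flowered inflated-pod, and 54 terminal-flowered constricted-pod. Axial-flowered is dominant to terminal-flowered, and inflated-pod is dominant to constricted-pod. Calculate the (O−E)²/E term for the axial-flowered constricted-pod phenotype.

0.298

A dihybrid F₂ with independent assortment and complete dominance at both loci gives a 9:3:3:1 phenotypic ratio.
Expected counts for N = 700 under a 9:3:3:1 ratio (total parts = 16):
  axial-flowered inflated-pod: 700 × 9/16 = 393.75
  axial-flowered constricted-pod: 700 × 3/16 = 131.25
  terminal-flowered inflated-pod: 700 × 3/16 = 131.25
  terminal-flowered constricted-pod: 700 × 1/16 = 43.75
Contribution of axial-flowered constricted-pod: (125 − 131.25)² / 131.25 = 0.2976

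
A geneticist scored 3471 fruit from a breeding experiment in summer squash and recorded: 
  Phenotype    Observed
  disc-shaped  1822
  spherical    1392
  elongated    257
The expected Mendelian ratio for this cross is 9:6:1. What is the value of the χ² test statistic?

22.388

Under the 9:6:1 hypothesis (Σ ratio = 16, N = 3471):
  disc-shaped: 3471 × 9/16 = 1952.4375
  spherical: 3471 × 6/16 = 1301.625
  elongated: 3471 × 1/16 = 216.9375
χ² = Σ (O − E)² / E
  disc-shaped: (1822 − 1952.4375)² / 1952.4375 = 8.7142
  spherical: (1392 − 1301.625)² / 1301.625 = 6.2750
  elongated: (257 − 216.9375)² / 216.9375 = 7.3985
χ² = 8.7142 + 6.2750 + 7.3985 = 22.3877 ≈ 22.388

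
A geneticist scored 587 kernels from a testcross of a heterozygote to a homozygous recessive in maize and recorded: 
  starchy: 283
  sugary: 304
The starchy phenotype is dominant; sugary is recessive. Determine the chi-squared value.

A testcross of a heterozygote (Aa × aa) gives a 1:1 phenotypic ratio.
Expected counts for N = 587 under a 1:1 ratio (total parts = 2):
  starchy: 587 × 1/2 = 293.5
  sugary: 587 × 1/2 = 293.5
χ² = Σ (O − E)² / E
  starchy: (283 − 293.5)² / 293.5 = 0.3756
  sugary: (304 − 293.5)² / 293.5 = 0.3756
χ² = 0.3756 + 0.3756 = 0.7512 ≈ 0.751

0.751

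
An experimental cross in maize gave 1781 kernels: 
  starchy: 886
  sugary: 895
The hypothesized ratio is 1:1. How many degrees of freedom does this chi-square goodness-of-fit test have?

A goodness-of-fit test with 2 phenotype classes has df = 2 − 1 = 1.

1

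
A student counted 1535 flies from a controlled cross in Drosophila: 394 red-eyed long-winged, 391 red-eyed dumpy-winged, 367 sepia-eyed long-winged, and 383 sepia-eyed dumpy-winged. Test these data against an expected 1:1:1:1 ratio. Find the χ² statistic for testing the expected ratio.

Expected counts for N = 1535 under a 1:1:1:1 ratio (total parts = 4):
  red-eyed long-winged: 1535 × 1/4 = 383.75
  red-eyed dumpy-winged: 1535 × 1/4 = 383.75
  sepia-eyed long-winged: 1535 × 1/4 = 383.75
  sepia-eyed dumpy-winged: 1535 × 1/4 = 383.75
χ² = Σ (O − E)² / E
  red-eyed long-winged: (394 − 383.75)² / 383.75 = 0.2738
  red-eyed dumpy-winged: (391 − 383.75)² / 383.75 = 0.1370
  sepia-eyed long-winged: (367 − 383.75)² / 383.75 = 0.7311
  sepia-eyed dumpy-winged: (383 − 383.75)² / 383.75 = 0.0015
χ² = 0.2738 + 0.1370 + 0.7311 + 0.0015 = 1.1434 ≈ 1.143

1.143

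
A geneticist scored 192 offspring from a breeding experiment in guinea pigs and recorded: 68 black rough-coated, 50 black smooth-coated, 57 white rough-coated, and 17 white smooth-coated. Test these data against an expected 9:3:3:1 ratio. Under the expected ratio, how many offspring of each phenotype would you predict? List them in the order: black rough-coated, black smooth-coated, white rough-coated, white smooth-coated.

Under the 9:3:3:1 hypothesis (Σ ratio = 16, N = 192):
  black rough-coated: 192 × 9/16 = 108
  black smooth-coated: 192 × 3/16 = 36
  white rough-coated: 192 × 3/16 = 36
  white smooth-coated: 192 × 1/16 = 12

108, 36, 36, 12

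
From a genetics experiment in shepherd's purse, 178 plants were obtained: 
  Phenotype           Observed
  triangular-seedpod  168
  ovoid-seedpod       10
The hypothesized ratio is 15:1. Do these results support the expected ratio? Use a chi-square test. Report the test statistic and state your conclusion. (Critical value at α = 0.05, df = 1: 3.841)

0.121; consistent

The 15:1 ratio has 16 parts, so with N = 178 the expected counts are:
  triangular-seedpod: 178 × 15/16 = 166.875
  ovoid-seedpod: 178 × 1/16 = 11.125
χ² = Σ (O − E)² / E
  triangular-seedpod: (168 − 166.875)² / 166.875 = 0.0076
  ovoid-seedpod: (10 − 11.125)² / 11.125 = 0.1138
χ² = 0.0076 + 0.1138 = 0.1214 ≈ 0.121
Degrees of freedom = 2 − 1 = 1; critical value at α = 0.05 is 3.841.
Since 0.121 < 3.841, we fail to reject the null hypothesis — the data are consistent with the 15:1 ratio.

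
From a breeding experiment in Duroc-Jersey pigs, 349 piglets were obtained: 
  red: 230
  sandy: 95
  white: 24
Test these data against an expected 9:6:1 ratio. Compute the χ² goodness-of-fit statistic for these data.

Under the 9:6:1 hypothesis (Σ ratio = 16, N = 349):
  red: 349 × 9/16 = 196.3125
  sandy: 349 × 6/16 = 130.875
  white: 349 × 1/16 = 21.8125
χ² = Σ (O − E)² / E
  red: (230 − 196.3125)² / 196.3125 = 5.7808
  sandy: (95 − 130.875)² / 130.875 = 9.8339
  white: (24 − 21.8125)² / 21.8125 = 0.2194
χ² = 5.7808 + 9.8339 + 0.2194 = 15.8341 ≈ 15.834

15.834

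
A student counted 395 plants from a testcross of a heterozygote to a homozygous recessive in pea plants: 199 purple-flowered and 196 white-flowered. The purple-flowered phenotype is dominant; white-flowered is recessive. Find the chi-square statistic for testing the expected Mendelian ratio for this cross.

0.023

A testcross of a heterozygote (Aa × aa) gives a 1:1 phenotypic ratio.
Expected counts for N = 395 under a 1:1 ratio (total parts = 2):
  purple-flowered: 395 × 1/2 = 197.5
  white-flowered: 395 × 1/2 = 197.5
χ² = Σ (O − E)² / E
  purple-flowered: (199 − 197.5)² / 197.5 = 0.0114
  white-flowered: (196 − 197.5)² / 197.5 = 0.0114
χ² = 0.0114 + 0.0114 = 0.0228 ≈ 0.023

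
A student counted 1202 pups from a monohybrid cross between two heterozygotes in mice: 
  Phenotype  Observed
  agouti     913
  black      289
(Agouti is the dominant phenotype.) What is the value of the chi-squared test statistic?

0.587

For a monohybrid cross between heterozygotes with complete dominance, the expected phenotypic ratio is 3:1.
Expected counts for N = 1202 under a 3:1 ratio (total parts = 4):
  agouti: 1202 × 3/4 = 901.5
  black: 1202 × 1/4 = 300.5
χ² = Σ (O − E)² / E
  agouti: (913 − 901.5)² / 901.5 = 0.1467
  black: (289 − 300.5)² / 300.5 = 0.4401
χ² = 0.1467 + 0.4401 = 0.5868 ≈ 0.587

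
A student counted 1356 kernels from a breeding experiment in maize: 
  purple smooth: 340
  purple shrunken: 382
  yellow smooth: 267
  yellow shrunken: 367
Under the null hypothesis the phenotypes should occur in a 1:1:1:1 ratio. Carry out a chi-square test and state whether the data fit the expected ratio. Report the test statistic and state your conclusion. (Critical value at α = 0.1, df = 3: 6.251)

The 1:1:1:1 ratio has 4 parts, so with N = 1356 the expected counts are:
  purple smooth: 1356 × 1/4 = 339
  purple shrunken: 1356 × 1/4 = 339
  yellow smooth: 1356 × 1/4 = 339
  yellow shrunken: 1356 × 1/4 = 339
χ² = Σ (O − E)² / E
  purple smooth: (340 − 339)² / 339 = 0.0029
  purple shrunken: (382 − 339)² / 339 = 5.4543
  yellow smooth: (267 − 339)² / 339 = 15.2920
  yellow shrunken: (367 − 339)² / 339 = 2.3127
χ² = 0.0029 + 5.4543 + 15.2920 + 2.3127 = 23.0619 ≈ 23.062
Degrees of freedom = 4 − 1 = 3; critical value at α = 0.1 is 6.251.
Since 23.062 > 6.251, we reject the null hypothesis — the data do not fit the 1:1:1:1 ratio.

23.062; not consistent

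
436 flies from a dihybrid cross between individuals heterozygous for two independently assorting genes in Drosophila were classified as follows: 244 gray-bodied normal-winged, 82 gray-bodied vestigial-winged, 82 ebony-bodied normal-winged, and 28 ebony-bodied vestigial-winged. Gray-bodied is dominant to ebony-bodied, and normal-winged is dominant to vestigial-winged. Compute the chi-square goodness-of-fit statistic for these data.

0.029

A dihybrid F₂ with independent assortment and complete dominance at both loci gives a 9:3:3:1 phenotypic ratio.
Under the 9:3:3:1 hypothesis (Σ ratio = 16, N = 436):
  gray-bodied normal-winged: 436 × 9/16 = 245.25
  gray-bodied vestigial-winged: 436 × 3/16 = 81.75
  ebony-bodied normal-winged: 436 × 3/16 = 81.75
  ebony-bodied vestigial-winged: 436 × 1/16 = 27.25
χ² = Σ (O − E)² / E
  gray-bodied normal-winged: (244 − 245.25)² / 245.25 = 0.0064
  gray-bodied vestigial-winged: (82 − 81.75)² / 81.75 = 0.0008
  ebony-bodied normal-winged: (82 − 81.75)² / 81.75 = 0.0008
  ebony-bodied vestigial-winged: (28 − 27.25)² / 27.25 = 0.0206
χ² = 0.0064 + 0.0008 + 0.0008 + 0.0206 = 0.0286 ≈ 0.029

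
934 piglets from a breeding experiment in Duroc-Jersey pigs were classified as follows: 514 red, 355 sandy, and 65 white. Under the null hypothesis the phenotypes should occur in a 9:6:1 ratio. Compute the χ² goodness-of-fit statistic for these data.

1.063

The 9:6:1 ratio has 16 parts, so with N = 934 the expected counts are:
  red: 934 × 9/16 = 525.375
  sandy: 934 × 6/16 = 350.25
  white: 934 × 1/16 = 58.375
χ² = Σ (O − E)² / E
  red: (514 − 525.375)² / 525.375 = 0.2463
  sandy: (355 − 350.25)² / 350.25 = 0.0644
  white: (65 − 58.375)² / 58.375 = 0.7519
χ² = 0.2463 + 0.0644 + 0.7519 = 1.0626 ≈ 1.063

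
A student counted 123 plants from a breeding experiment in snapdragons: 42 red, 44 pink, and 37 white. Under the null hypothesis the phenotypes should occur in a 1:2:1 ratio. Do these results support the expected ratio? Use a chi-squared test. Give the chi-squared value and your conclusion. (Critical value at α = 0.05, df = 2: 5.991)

10.366; not consistent

Under the 1:2:1 hypothesis (Σ ratio = 4, N = 123):
  red: 123 × 1/4 = 30.75
  pink: 123 × 2/4 = 61.5
  white: 123 × 1/4 = 30.75
χ² = Σ (O − E)² / E
  red: (42 − 30.75)² / 30.75 = 4.1159
  pink: (44 − 61.5)² / 61.5 = 4.9797
  white: (37 − 30.75)² / 30.75 = 1.2703
χ² = 4.1159 + 4.9797 + 1.2703 = 10.3659 ≈ 10.366
Degrees of freedom = 3 − 1 = 2; critical value at α = 0.05 is 5.991.
Since 10.366 > 5.991, we reject the null hypothesis — the data do not fit the 1:2:1 ratio.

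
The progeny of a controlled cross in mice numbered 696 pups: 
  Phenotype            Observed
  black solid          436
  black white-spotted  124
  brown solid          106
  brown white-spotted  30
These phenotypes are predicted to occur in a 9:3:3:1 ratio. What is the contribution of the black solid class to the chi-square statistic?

5.058

Total ratio parts = 16. Expected numbers out of 696:
  black solid: 696 × 9/16 = 391.5
  black white-spotted: 696 × 3/16 = 130.5
  brown solid: 696 × 3/16 = 130.5
  brown white-spotted: 696 × 1/16 = 43.5
Contribution of black solid: (436 − 391.5)² / 391.5 = 5.0581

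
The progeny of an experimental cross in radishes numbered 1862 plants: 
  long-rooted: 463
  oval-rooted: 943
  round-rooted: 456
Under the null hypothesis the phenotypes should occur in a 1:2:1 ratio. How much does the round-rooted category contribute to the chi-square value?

0.194

Under the 1:2:1 hypothesis (Σ ratio = 4, N = 1862):
  long-rooted: 1862 × 1/4 = 465.5
  oval-rooted: 1862 × 2/4 = 931
  round-rooted: 1862 × 1/4 = 465.5
Contribution of round-rooted: (456 − 465.5)² / 465.5 = 0.1939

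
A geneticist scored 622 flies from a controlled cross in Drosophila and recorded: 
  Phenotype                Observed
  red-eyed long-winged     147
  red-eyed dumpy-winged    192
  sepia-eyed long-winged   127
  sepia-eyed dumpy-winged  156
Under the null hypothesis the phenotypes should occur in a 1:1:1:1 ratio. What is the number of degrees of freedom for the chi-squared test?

3

A goodness-of-fit test with 4 phenotype classes has df = 4 − 1 = 3.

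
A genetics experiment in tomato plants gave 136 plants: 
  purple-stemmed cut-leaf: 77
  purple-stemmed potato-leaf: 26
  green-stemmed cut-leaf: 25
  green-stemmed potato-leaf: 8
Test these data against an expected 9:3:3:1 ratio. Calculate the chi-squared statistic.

0.052

Total ratio parts = 16. Expected numbers out of 136:
  purple-stemmed cut-leaf: 136 × 9/16 = 76.5
  purple-stemmed potato-leaf: 136 × 3/16 = 25.5
  green-stemmed cut-leaf: 136 × 3/16 = 25.5
  green-stemmed potato-leaf: 136 × 1/16 = 8.5
χ² = Σ (O − E)² / E
  purple-stemmed cut-leaf: (77 − 76.5)² / 76.5 = 0.0033
  purple-stemmed potato-leaf: (26 − 25.5)² / 25.5 = 0.0098
  green-stemmed cut-leaf: (25 − 25.5)² / 25.5 = 0.0098
  green-stemmed potato-leaf: (8 − 8.5)² / 8.5 = 0.0294
χ² = 0.0033 + 0.0098 + 0.0098 + 0.0294 = 0.0523 ≈ 0.052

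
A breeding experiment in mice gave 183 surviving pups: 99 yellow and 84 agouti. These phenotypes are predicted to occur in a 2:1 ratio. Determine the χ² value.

Total ratio parts = 3. Expected numbers out of 183:
  yellow: 183 × 2/3 = 122
  agouti: 183 × 1/3 = 61
χ² = Σ (O − E)² / E
  yellow: (99 − 122)² / 122 = 4.3361
  agouti: (84 − 61)² / 61 = 8.6721
χ² = 4.3361 + 8.6721 = 13.0082 ≈ 13.008

13.008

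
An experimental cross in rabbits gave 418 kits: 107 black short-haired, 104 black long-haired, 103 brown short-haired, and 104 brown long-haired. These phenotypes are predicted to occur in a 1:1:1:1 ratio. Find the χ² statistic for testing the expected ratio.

0.086

Expected counts for N = 418 under a 1:1:1:1 ratio (total parts = 4):
  black short-haired: 418 × 1/4 = 104.5
  black long-haired: 418 × 1/4 = 104.5
  brown short-haired: 418 × 1/4 = 104.5
  brown long-haired: 418 × 1/4 = 104.5
χ² = Σ (O − E)² / E
  black short-haired: (107 − 104.5)² / 104.5 = 0.0598
  black long-haired: (104 − 104.5)² / 104.5 = 0.0024
  brown short-haired: (103 − 104.5)² / 104.5 = 0.0215
  brown long-haired: (104 − 104.5)² / 104.5 = 0.0024
χ² = 0.0598 + 0.0024 + 0.0215 + 0.0024 = 0.0861 ≈ 0.086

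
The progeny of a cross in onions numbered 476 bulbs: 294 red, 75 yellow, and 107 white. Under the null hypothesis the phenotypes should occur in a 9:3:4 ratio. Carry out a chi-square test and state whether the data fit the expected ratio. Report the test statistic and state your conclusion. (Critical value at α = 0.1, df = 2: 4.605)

6.059; not consistent

Under the 9:3:4 hypothesis (Σ ratio = 16, N = 476):
  red: 476 × 9/16 = 267.75
  yellow: 476 × 3/16 = 89.25
  white: 476 × 4/16 = 119
χ² = Σ (O − E)² / E
  red: (294 − 267.75)² / 267.75 = 2.5735
  yellow: (75 − 89.25)² / 89.25 = 2.2752
  white: (107 − 119)² / 119 = 1.2101
χ² = 2.5735 + 2.2752 + 1.2101 = 6.0588 ≈ 6.059
Degrees of freedom = 3 − 1 = 2; critical value at α = 0.1 is 4.605.
Since 6.059 > 4.605, we reject the null hypothesis — the data do not fit the 9:3:4 ratio.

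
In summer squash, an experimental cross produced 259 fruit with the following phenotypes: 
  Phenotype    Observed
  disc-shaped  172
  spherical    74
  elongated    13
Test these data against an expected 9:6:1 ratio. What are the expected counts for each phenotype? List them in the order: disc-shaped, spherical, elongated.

145.6875, 97.125, 16.1875

Expected counts for N = 259 under a 9:6:1 ratio (total parts = 16):
  disc-shaped: 259 × 9/16 = 145.6875
  spherical: 259 × 6/16 = 97.125
  elongated: 259 × 1/16 = 16.1875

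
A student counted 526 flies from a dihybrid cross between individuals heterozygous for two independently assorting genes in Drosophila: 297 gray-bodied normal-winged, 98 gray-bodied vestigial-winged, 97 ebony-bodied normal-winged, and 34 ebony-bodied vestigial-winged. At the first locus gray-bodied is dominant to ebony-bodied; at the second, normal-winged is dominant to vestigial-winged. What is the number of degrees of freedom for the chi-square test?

A dihybrid F₂ with independent assortment and complete dominance at both loci gives a 9:3:3:1 phenotypic ratio.
A goodness-of-fit test with 4 phenotype classes has df = 4 − 1 = 3.

3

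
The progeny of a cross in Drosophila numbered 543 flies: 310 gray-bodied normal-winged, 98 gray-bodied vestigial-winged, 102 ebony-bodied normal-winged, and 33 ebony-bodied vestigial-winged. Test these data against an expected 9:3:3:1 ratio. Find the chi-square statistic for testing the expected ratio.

0.237

Under the 9:3:3:1 hypothesis (Σ ratio = 16, N = 543):
  gray-bodied normal-winged: 543 × 9/16 = 305.4375
  gray-bodied vestigial-winged: 543 × 3/16 = 101.8125
  ebony-bodied normal-winged: 543 × 3/16 = 101.8125
  ebony-bodied vestigial-winged: 543 × 1/16 = 33.9375
χ² = Σ (O − E)² / E
  gray-bodied normal-winged: (310 − 305.4375)² / 305.4375 = 0.0682
  gray-bodied vestigial-winged: (98 − 101.8125)² / 101.8125 = 0.1428
  ebony-bodied normal-winged: (102 − 101.8125)² / 101.8125 = 0.0003
  ebony-bodied vestigial-winged: (33 − 33.9375)² / 33.9375 = 0.0259
χ² = 0.0682 + 0.1428 + 0.0003 + 0.0259 = 0.2372 ≈ 0.237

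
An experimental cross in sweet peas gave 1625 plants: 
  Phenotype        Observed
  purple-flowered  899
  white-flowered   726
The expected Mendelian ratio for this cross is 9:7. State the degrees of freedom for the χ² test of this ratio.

1

A goodness-of-fit test with 2 phenotype classes has df = 2 − 1 = 1.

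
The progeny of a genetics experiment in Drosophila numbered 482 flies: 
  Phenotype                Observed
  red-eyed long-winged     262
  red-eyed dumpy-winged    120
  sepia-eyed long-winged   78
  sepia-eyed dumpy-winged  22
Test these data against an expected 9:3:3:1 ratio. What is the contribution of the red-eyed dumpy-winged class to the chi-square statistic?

Total ratio parts = 16. Expected numbers out of 482:
  red-eyed long-winged: 482 × 9/16 = 271.125
  red-eyed dumpy-winged: 482 × 3/16 = 90.375
  sepia-eyed long-winged: 482 × 3/16 = 90.375
  sepia-eyed dumpy-winged: 482 × 1/16 = 30.125
Contribution of red-eyed dumpy-winged: (120 − 90.375)² / 90.375 = 9.7111

9.711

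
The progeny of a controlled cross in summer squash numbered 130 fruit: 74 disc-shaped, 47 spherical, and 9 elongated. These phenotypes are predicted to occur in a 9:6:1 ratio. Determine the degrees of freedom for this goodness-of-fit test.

2

A goodness-of-fit test with 3 phenotype classes has df = 3 − 1 = 2.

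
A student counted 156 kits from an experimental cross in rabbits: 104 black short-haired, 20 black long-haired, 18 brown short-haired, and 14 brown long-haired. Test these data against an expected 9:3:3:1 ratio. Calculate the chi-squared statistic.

The 9:3:3:1 ratio has 16 parts, so with N = 156 the expected counts are:
  black short-haired: 156 × 9/16 = 87.75
  black long-haired: 156 × 3/16 = 29.25
  brown short-haired: 156 × 3/16 = 29.25
  brown long-haired: 156 × 1/16 = 9.75
χ² = Σ (O − E)² / E
  black short-haired: (104 − 87.75)² / 87.75 = 3.0093
  black long-haired: (20 − 29.25)² / 29.25 = 2.9252
  brown short-haired: (18 − 29.25)² / 29.25 = 4.3269
  brown long-haired: (14 − 9.75)² / 9.75 = 1.8526
χ² = 3.0093 + 2.9252 + 4.3269 + 1.8526 = 12.114

12.114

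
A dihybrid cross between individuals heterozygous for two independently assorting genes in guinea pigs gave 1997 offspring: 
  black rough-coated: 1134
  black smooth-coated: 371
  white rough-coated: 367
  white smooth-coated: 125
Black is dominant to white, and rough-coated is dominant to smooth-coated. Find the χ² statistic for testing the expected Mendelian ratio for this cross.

A dihybrid F₂ with independent assortment and complete dominance at both loci gives a 9:3:3:1 phenotypic ratio.
Under the 9:3:3:1 hypothesis (Σ ratio = 16, N = 1997):
  black rough-coated: 1997 × 9/16 = 1123.3125
  black smooth-coated: 1997 × 3/16 = 374.4375
  white rough-coated: 1997 × 3/16 = 374.4375
  white smooth-coated: 1997 × 1/16 = 124.8125
χ² = Σ (O − E)² / E
  black rough-coated: (1134 − 1123.3125)² / 1123.3125 = 0.1017
  black smooth-coated: (371 − 374.4375)² / 374.4375 = 0.0316
  white rough-coated: (367 − 374.4375)² / 374.4375 = 0.1477
  white smooth-coated: (125 − 124.8125)² / 124.8125 = 0.0003
χ² = 0.1017 + 0.0316 + 0.1477 + 0.0003 = 0.2813 ≈ 0.281

0.281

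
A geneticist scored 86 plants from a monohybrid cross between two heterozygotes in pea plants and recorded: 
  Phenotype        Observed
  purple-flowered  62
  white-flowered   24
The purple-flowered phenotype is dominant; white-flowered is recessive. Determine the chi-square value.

0.388

For a monohybrid cross between heterozygotes with complete dominance, the expected phenotypic ratio is 3:1.
Expected counts for N = 86 under a 3:1 ratio (total parts = 4):
  purple-flowered: 86 × 3/4 = 64.5
  white-flowered: 86 × 1/4 = 21.5
χ² = Σ (O − E)² / E
  purple-flowered: (62 − 64.5)² / 64.5 = 0.0969
  white-flowered: (24 − 21.5)² / 21.5 = 0.2907
χ² = 0.0969 + 0.2907 = 0.3876 ≈ 0.388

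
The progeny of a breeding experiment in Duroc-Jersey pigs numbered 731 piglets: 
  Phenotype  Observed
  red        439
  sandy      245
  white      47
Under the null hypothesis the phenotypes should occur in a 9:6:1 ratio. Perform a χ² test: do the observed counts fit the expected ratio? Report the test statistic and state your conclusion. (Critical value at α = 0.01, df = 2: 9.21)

5.013; consistent

Under the 9:6:1 hypothesis (Σ ratio = 16, N = 731):
  red: 731 × 9/16 = 411.1875
  sandy: 731 × 6/16 = 274.125
  white: 731 × 1/16 = 45.6875
χ² = Σ (O − E)² / E
  red: (439 − 411.1875)² / 411.1875 = 1.8812
  sandy: (245 − 274.125)² / 274.125 = 3.0944
  white: (47 − 45.6875)² / 45.6875 = 0.0377
χ² = 1.8812 + 3.0944 + 0.0377 = 5.0133 ≈ 5.013
Degrees of freedom = 3 − 1 = 2; critical value at α = 0.01 is 9.21.
Since 5.013 < 9.21, we fail to reject the null hypothesis — the data are consistent with the 9:6:1 ratio.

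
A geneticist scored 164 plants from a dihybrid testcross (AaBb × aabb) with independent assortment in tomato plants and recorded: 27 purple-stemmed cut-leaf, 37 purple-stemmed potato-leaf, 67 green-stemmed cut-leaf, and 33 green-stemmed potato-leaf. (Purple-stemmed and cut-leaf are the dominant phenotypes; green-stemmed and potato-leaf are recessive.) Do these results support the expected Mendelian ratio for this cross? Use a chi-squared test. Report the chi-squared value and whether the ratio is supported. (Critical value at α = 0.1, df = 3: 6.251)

A dihybrid testcross with independent assortment gives a 1:1:1:1 ratio.
Expected counts for N = 164 under a 1:1:1:1 ratio (total parts = 4):
  purple-stemmed cut-leaf: 164 × 1/4 = 41
  purple-stemmed potato-leaf: 164 × 1/4 = 41
  green-stemmed cut-leaf: 164 × 1/4 = 41
  green-stemmed potato-leaf: 164 × 1/4 = 41
χ² = Σ (O − E)² / E
  purple-stemmed cut-leaf: (27 − 41)² / 41 = 4.7805
  purple-stemmed potato-leaf: (37 − 41)² / 41 = 0.3902
  green-stemmed cut-leaf: (67 − 41)² / 41 = 16.4878
  green-stemmed potato-leaf: (33 − 41)² / 41 = 1.5610
χ² = 4.7805 + 0.3902 + 16.4878 + 1.5610 = 23.2195 ≈ 23.220
Degrees of freedom = 4 − 1 = 3; critical value at α = 0.1 is 6.251.
Since 23.220 > 6.251, we reject the null hypothesis — the data do not fit the 1:1:1:1 ratio.

23.220; not consistent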